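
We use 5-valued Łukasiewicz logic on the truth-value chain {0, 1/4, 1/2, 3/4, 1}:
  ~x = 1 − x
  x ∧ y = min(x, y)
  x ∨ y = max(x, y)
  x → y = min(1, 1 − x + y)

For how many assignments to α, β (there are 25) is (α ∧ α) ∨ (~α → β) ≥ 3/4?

19

value 1: 15 assignments (counts)
value 3/4: 4 assignments (counts)
value 1/2: 3 assignments
value 1/4: 2 assignments
value 0: 1 assignment
So 19 of the 25 assignments meet the threshold.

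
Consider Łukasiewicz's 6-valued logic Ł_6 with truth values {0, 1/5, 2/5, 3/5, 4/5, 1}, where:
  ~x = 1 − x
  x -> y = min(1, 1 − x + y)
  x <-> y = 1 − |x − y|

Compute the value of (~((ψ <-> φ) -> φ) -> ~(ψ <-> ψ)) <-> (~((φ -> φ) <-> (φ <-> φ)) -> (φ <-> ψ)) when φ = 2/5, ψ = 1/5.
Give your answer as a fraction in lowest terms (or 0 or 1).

ψ <-> φ = 1/5 <-> 2/5 = 4/5
(ψ <-> φ) -> φ = 4/5 -> 2/5 = 3/5
~((ψ <-> φ) -> φ) = ~3/5 = 2/5
ψ <-> ψ = 1/5 <-> 1/5 = 1
~(ψ <-> ψ) = ~1 = 0
~((ψ <-> φ) -> φ) -> ~(ψ <-> ψ) = 2/5 -> 0 = 3/5
φ -> φ = 2/5 -> 2/5 = 1
φ <-> φ = 2/5 <-> 2/5 = 1
(φ -> φ) <-> (φ <-> φ) = 1 <-> 1 = 1
~((φ -> φ) <-> (φ <-> φ)) = ~1 = 0
φ <-> ψ = 2/5 <-> 1/5 = 4/5
~((φ -> φ) <-> (φ <-> φ)) -> (φ <-> ψ) = 0 -> 4/5 = 1
(~((ψ <-> φ) -> φ) -> ~(ψ <-> ψ)) <-> (~((φ -> φ) <-> (φ <-> φ)) -> (φ <-> ψ)) = 3/5 <-> 1 = 3/5

3/5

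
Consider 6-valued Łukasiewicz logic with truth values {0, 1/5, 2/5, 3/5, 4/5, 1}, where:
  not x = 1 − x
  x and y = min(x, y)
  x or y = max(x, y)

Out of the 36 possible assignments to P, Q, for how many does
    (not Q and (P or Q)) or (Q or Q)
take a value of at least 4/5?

16

value 1: 7 assignments (counts)
value 4/5: 9 assignments (counts)
value 3/5: 11 assignments
value 2/5: 5 assignments
value 1/5: 3 assignments
value 0: 1 assignment
So 16 of the 36 assignments meet the threshold.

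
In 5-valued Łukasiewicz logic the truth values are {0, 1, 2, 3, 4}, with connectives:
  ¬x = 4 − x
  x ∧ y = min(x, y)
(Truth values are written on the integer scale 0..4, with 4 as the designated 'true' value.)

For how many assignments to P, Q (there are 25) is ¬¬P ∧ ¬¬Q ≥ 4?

value 4: 1 assignment (counts)
value 3: 3 assignments
value 2: 5 assignments
value 1: 7 assignments
value 0: 9 assignments
So 1 of the 25 assignments meets the threshold.

1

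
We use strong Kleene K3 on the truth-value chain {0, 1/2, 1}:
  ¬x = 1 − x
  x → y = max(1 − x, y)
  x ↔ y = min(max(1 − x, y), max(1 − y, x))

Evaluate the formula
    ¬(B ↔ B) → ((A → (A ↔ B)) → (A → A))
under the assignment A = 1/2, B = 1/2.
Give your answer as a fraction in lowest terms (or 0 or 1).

B ↔ B = 1/2 ↔ 1/2 = 1/2
¬(B ↔ B) = ¬1/2 = 1/2
A ↔ B = 1/2 ↔ 1/2 = 1/2
A → (A ↔ B) = 1/2 → 1/2 = 1/2
A → A = 1/2 → 1/2 = 1/2
(A → (A ↔ B)) → (A → A) = 1/2 → 1/2 = 1/2
¬(B ↔ B) → ((A → (A ↔ B)) → (A → A)) = 1/2 → 1/2 = 1/2

1/2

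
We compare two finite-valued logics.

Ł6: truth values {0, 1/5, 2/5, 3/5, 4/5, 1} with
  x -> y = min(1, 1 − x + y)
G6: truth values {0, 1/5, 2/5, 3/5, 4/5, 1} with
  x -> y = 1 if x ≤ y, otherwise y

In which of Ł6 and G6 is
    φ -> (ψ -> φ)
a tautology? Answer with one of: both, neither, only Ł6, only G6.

In Ł6: every assignment gives 1 — tautology.
In G6: every assignment gives 1 — tautology.

both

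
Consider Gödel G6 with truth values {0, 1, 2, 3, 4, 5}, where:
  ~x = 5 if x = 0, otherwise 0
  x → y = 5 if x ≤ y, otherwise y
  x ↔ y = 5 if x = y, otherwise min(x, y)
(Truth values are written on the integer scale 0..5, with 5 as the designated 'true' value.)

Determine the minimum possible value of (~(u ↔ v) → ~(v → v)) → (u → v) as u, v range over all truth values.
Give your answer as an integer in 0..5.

Take u = 2, v = 1:
u ↔ v = 2 ↔ 1 = 1
~(u ↔ v) = ~1 = 0
v → v = 1 → 1 = 5
~(v → v) = ~5 = 0
~(u ↔ v) → ~(v → v) = 0 → 0 = 5
u → v = 2 → 1 = 1
(~(u ↔ v) → ~(v → v)) → (u → v) = 5 → 1 = 1
No assignment yields a value below 1, so this is the minimum.

1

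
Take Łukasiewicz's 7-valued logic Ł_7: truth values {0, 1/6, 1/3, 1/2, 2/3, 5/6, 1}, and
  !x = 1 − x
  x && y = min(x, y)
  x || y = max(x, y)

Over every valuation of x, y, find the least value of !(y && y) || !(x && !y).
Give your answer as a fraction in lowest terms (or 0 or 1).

Take x = 1/2, y = 1/2:
y && y = 1/2 && 1/2 = 1/2
!(y && y) = !1/2 = 1/2
!y = !1/2 = 1/2
x && !y = 1/2 && 1/2 = 1/2
!(x && !y) = !1/2 = 1/2
!(y && y) || !(x && !y) = 1/2 || 1/2 = 1/2
No assignment yields a value below 1/2, so this is the minimum.

1/2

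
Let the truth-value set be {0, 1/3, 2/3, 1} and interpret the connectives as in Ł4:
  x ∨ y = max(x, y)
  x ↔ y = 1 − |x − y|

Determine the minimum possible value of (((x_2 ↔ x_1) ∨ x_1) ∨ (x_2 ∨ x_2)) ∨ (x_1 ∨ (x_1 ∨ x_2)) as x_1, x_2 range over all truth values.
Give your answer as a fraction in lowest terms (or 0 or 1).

2/3

Take x_1 = 0, x_2 = 1/3:
x_2 ↔ x_1 = 1/3 ↔ 0 = 2/3
(x_2 ↔ x_1) ∨ x_1 = 2/3 ∨ 0 = 2/3
x_2 ∨ x_2 = 1/3 ∨ 1/3 = 1/3
((x_2 ↔ x_1) ∨ x_1) ∨ (x_2 ∨ x_2) = 2/3 ∨ 1/3 = 2/3
x_1 ∨ x_2 = 0 ∨ 1/3 = 1/3
x_1 ∨ (x_1 ∨ x_2) = 0 ∨ 1/3 = 1/3
(((x_2 ↔ x_1) ∨ x_1) ∨ (x_2 ∨ x_2)) ∨ (x_1 ∨ (x_1 ∨ x_2)) = 2/3 ∨ 1/3 = 2/3
No assignment yields a value below 2/3, so this is the minimum.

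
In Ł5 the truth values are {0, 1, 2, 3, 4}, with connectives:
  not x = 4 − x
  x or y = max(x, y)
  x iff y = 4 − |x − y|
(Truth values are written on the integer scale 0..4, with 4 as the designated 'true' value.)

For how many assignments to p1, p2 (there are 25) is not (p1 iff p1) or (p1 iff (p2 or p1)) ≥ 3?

value 4: 15 assignments (counts)
value 3: 4 assignments (counts)
value 2: 3 assignments
value 1: 2 assignments
value 0: 1 assignment
So 19 of the 25 assignments meet the threshold.

19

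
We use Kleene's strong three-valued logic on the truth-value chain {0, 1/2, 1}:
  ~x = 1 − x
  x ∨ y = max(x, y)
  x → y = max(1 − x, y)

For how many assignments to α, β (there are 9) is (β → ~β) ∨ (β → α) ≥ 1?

5

α = 0, β = 0 ↦ 1  ≥
α = 0, β = 1/2 ↦ 1/2  <
α = 0, β = 1 ↦ 0  <
α = 1/2, β = 0 ↦ 1  ≥
α = 1/2, β = 1/2 ↦ 1/2  <
α = 1/2, β = 1 ↦ 1/2  <
α = 1, β = 0 ↦ 1  ≥
α = 1, β = 1/2 ↦ 1  ≥
α = 1, β = 1 ↦ 1  ≥
So 5 of the 9 assignments meet the threshold.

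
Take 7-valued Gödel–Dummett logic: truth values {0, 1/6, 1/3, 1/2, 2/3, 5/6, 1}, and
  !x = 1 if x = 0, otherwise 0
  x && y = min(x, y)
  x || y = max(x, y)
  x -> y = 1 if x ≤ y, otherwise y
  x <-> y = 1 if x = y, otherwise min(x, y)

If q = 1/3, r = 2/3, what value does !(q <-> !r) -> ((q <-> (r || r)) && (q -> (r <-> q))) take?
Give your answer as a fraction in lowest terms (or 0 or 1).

1/3

!r = !2/3 = 0
q <-> !r = 1/3 <-> 0 = 0
!(q <-> !r) = !0 = 1
r || r = 2/3 || 2/3 = 2/3
q <-> (r || r) = 1/3 <-> 2/3 = 1/3
r <-> q = 2/3 <-> 1/3 = 1/3
q -> (r <-> q) = 1/3 -> 1/3 = 1
(q <-> (r || r)) && (q -> (r <-> q)) = 1/3 && 1 = 1/3
!(q <-> !r) -> ((q <-> (r || r)) && (q -> (r <-> q))) = 1 -> 1/3 = 1/3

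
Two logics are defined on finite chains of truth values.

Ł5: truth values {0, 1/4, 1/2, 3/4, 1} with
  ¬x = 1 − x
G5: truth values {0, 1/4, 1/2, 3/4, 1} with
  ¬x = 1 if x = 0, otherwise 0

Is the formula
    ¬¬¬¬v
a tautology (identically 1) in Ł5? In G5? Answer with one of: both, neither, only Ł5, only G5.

In Ł5: at v = 0 the value is 0 — not a tautology.
In G5: at v = 0 the value is 0 — not a tautology.

neither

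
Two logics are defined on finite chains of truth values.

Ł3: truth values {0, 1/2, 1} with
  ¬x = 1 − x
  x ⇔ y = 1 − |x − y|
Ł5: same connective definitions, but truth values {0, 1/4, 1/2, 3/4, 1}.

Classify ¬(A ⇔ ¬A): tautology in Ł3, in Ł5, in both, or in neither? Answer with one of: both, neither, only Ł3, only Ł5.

neither

In Ł3: at A = 1/2 the value is 0 — not a tautology.
In Ł5: at A = 1/4 the value is 1/2 — not a tautology.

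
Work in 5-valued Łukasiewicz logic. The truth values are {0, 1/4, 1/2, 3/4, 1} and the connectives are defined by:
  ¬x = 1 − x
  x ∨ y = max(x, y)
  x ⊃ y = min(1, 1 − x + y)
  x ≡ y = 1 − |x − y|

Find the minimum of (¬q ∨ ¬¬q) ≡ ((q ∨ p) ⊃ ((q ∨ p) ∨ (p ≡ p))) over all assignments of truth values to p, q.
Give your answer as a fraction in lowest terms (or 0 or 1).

1/2

Take p = 0, q = 1/2:
¬q = ¬1/2 = 1/2
¬q = ¬1/2 = 1/2
¬¬q = ¬1/2 = 1/2
¬q ∨ ¬¬q = 1/2 ∨ 1/2 = 1/2
q ∨ p = 1/2 ∨ 0 = 1/2
q ∨ p = 1/2 ∨ 0 = 1/2
p ≡ p = 0 ≡ 0 = 1
(q ∨ p) ∨ (p ≡ p) = 1/2 ∨ 1 = 1
(q ∨ p) ⊃ ((q ∨ p) ∨ (p ≡ p)) = 1/2 ⊃ 1 = 1
(¬q ∨ ¬¬q) ≡ ((q ∨ p) ⊃ ((q ∨ p) ∨ (p ≡ p))) = 1/2 ≡ 1 = 1/2
No assignment yields a value below 1/2, so this is the minimum.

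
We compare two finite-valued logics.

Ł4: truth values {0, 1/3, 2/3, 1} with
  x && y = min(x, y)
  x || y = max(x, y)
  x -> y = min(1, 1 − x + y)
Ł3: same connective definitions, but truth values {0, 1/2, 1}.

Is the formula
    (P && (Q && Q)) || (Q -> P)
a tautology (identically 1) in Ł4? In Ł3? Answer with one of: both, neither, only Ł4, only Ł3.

neither

In Ł4: at P = 0, Q = 1/3 the value is 2/3 — not a tautology.
In Ł3: at P = 0, Q = 1/2 the value is 1/2 — not a tautology.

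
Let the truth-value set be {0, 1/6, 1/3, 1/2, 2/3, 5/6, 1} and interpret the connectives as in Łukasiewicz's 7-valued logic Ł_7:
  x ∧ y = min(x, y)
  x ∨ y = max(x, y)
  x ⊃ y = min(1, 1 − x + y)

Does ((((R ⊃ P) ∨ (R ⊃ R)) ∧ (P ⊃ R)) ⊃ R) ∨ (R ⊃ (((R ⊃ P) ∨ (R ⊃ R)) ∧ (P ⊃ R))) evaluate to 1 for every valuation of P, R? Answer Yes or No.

Yes

At P = 1/2, R = 1/6, for instance:
R ⊃ P = 1/6 ⊃ 1/2 = 1
R ⊃ R = 1/6 ⊃ 1/6 = 1
(R ⊃ P) ∨ (R ⊃ R) = 1 ∨ 1 = 1
P ⊃ R = 1/2 ⊃ 1/6 = 2/3
((R ⊃ P) ∨ (R ⊃ R)) ∧ (P ⊃ R) = 1 ∧ 2/3 = 2/3
(((R ⊃ P) ∨ (R ⊃ R)) ∧ (P ⊃ R)) ⊃ R = 2/3 ⊃ 1/6 = 1/2
R ⊃ (((R ⊃ P) ∨ (R ⊃ R)) ∧ (P ⊃ R)) = 1/6 ⊃ 2/3 = 1
((((R ⊃ P) ∨ (R ⊃ R)) ∧ (P ⊃ R)) ⊃ R) ∨ (R ⊃ (((R ⊃ P) ∨ (R ⊃ R)) ∧ (P ⊃ R))) = 1/2 ∨ 1 = 1
and checking the remaining 48 assignments likewise gives ≥ 1 in every case.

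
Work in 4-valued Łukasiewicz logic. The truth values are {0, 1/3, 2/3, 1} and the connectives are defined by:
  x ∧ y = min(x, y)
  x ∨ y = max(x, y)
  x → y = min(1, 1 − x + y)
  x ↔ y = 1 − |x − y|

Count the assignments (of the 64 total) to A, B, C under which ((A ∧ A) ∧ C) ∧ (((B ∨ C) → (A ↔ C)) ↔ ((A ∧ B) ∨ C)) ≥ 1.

value 1: 4 assignments (counts)
value 2/3: 12 assignments
value 1/3: 20 assignments
value 0: 28 assignments
So 4 of the 64 assignments meet the threshold.

4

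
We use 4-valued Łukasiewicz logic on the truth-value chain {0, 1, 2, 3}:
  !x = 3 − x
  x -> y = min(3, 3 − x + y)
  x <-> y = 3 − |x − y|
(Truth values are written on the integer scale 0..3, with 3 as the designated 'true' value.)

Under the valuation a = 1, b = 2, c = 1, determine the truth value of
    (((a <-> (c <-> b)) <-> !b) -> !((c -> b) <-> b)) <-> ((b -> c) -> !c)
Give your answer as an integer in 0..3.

2

c <-> b = 1 <-> 2 = 2
a <-> (c <-> b) = 1 <-> 2 = 2
!b = !2 = 1
(a <-> (c <-> b)) <-> !b = 2 <-> 1 = 2
c -> b = 1 -> 2 = 3
(c -> b) <-> b = 3 <-> 2 = 2
!((c -> b) <-> b) = !2 = 1
((a <-> (c <-> b)) <-> !b) -> !((c -> b) <-> b) = 2 -> 1 = 2
b -> c = 2 -> 1 = 2
!c = !1 = 2
(b -> c) -> !c = 2 -> 2 = 3
(((a <-> (c <-> b)) <-> !b) -> !((c -> b) <-> b)) <-> ((b -> c) -> !c) = 2 <-> 3 = 2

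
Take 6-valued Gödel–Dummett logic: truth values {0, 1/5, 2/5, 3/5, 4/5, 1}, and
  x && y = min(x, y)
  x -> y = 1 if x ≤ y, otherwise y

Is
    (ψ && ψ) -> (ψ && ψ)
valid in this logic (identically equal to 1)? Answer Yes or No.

Yes

ψ = 0 ↦ 1
ψ = 1/5 ↦ 1
ψ = 2/5 ↦ 1
ψ = 3/5 ↦ 1
ψ = 4/5 ↦ 1
ψ = 1 ↦ 1
Every assignment gives a value ≥ 1.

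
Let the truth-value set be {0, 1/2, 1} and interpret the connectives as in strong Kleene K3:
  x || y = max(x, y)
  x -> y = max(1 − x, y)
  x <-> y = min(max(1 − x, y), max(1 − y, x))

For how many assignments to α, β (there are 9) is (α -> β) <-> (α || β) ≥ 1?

α = 0, β = 0 ↦ 0  <
α = 0, β = 1/2 ↦ 1/2  <
α = 0, β = 1 ↦ 1  ≥
α = 1/2, β = 0 ↦ 1/2  <
α = 1/2, β = 1/2 ↦ 1/2  <
α = 1/2, β = 1 ↦ 1  ≥
α = 1, β = 0 ↦ 0  <
α = 1, β = 1/2 ↦ 1/2  <
α = 1, β = 1 ↦ 1  ≥
So 3 of the 9 assignments meet the threshold.

3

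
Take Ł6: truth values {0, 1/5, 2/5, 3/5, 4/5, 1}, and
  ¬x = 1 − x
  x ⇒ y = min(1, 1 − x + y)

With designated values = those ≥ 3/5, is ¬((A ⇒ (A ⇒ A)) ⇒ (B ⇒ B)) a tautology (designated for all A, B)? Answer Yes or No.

Counterexample: take A = 0, B = 0.
A ⇒ A = 0 ⇒ 0 = 1
A ⇒ (A ⇒ A) = 0 ⇒ 1 = 1
B ⇒ B = 0 ⇒ 0 = 1
(A ⇒ (A ⇒ A)) ⇒ (B ⇒ B) = 1 ⇒ 1 = 1
¬((A ⇒ (A ⇒ A)) ⇒ (B ⇒ B)) = ¬1 = 0
This gives 0, which is below 3/5.

No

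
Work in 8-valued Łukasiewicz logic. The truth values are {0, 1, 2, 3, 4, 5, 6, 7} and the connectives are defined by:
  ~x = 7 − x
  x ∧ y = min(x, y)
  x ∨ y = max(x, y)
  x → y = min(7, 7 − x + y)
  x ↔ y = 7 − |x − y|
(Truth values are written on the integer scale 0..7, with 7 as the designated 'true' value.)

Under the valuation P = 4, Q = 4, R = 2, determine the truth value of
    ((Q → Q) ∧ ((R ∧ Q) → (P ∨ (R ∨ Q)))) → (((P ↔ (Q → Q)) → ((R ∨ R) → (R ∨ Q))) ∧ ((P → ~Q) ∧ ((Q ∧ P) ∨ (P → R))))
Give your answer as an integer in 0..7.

Q → Q = 4 → 4 = 7
R ∧ Q = 2 ∧ 4 = 2
R ∨ Q = 2 ∨ 4 = 4
P ∨ (R ∨ Q) = 4 ∨ 4 = 4
(R ∧ Q) → (P ∨ (R ∨ Q)) = 2 → 4 = 7
(Q → Q) ∧ ((R ∧ Q) → (P ∨ (R ∨ Q))) = 7 ∧ 7 = 7
Q → Q = 4 → 4 = 7
P ↔ (Q → Q) = 4 ↔ 7 = 4
R ∨ R = 2 ∨ 2 = 2
R ∨ Q = 2 ∨ 4 = 4
(R ∨ R) → (R ∨ Q) = 2 → 4 = 7
(P ↔ (Q → Q)) → ((R ∨ R) → (R ∨ Q)) = 4 → 7 = 7
~Q = ~4 = 3
P → ~Q = 4 → 3 = 6
Q ∧ P = 4 ∧ 4 = 4
P → R = 4 → 2 = 5
(Q ∧ P) ∨ (P → R) = 4 ∨ 5 = 5
(P → ~Q) ∧ ((Q ∧ P) ∨ (P → R)) = 6 ∧ 5 = 5
((P ↔ (Q → Q)) → ((R ∨ R) → (R ∨ Q))) ∧ ((P → ~Q) ∧ ((Q ∧ P) ∨ (P → R))) = 7 ∧ 5 = 5
((Q → Q) ∧ ((R ∧ Q) → (P ∨ (R ∨ Q)))) → (((P ↔ (Q → Q)) → ((R ∨ R) → (R ∨ Q))) ∧ ((P → ~Q) ∧ ((Q ∧ P) ∨ (P → R)))) = 7 → 5 = 5

5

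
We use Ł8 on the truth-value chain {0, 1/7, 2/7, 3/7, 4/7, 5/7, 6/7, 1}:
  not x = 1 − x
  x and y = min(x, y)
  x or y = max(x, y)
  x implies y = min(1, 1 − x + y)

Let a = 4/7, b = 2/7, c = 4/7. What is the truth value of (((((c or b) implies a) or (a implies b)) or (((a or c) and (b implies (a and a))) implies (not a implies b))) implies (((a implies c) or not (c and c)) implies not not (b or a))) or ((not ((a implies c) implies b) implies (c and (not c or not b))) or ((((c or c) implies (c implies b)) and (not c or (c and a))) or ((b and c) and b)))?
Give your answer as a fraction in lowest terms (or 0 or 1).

c or b = 4/7 or 2/7 = 4/7
(c or b) implies a = 4/7 implies 4/7 = 1
a implies b = 4/7 implies 2/7 = 5/7
((c or b) implies a) or (a implies b) = 1 or 5/7 = 1
a or c = 4/7 or 4/7 = 4/7
a and a = 4/7 and 4/7 = 4/7
b implies (a and a) = 2/7 implies 4/7 = 1
(a or c) and (b implies (a and a)) = 4/7 and 1 = 4/7
not a = not 4/7 = 3/7
not a implies b = 3/7 implies 2/7 = 6/7
((a or c) and (b implies (a and a))) implies (not a implies b) = 4/7 implies 6/7 = 1
(((c or b) implies a) or (a implies b)) or (((a or c) and (b implies (a and a))) implies (not a implies b)) = 1 or 1 = 1
a implies c = 4/7 implies 4/7 = 1
c and c = 4/7 and 4/7 = 4/7
not (c and c) = not 4/7 = 3/7
(a implies c) or not (c and c) = 1 or 3/7 = 1
b or a = 2/7 or 4/7 = 4/7
not (b or a) = not 4/7 = 3/7
not not (b or a) = not 3/7 = 4/7
((a implies c) or not (c and c)) implies not not (b or a) = 1 implies 4/7 = 4/7
((((c or b) implies a) or (a implies b)) or (((a or c) and (b implies (a and a))) implies (not a implies b))) implies (((a implies c) or not (c and c)) implies not not (b or a)) = 1 implies 4/7 = 4/7
a implies c = 4/7 implies 4/7 = 1
(a implies c) implies b = 1 implies 2/7 = 2/7
not ((a implies c) implies b) = not 2/7 = 5/7
not c = not 4/7 = 3/7
not b = not 2/7 = 5/7
not c or not b = 3/7 or 5/7 = 5/7
c and (not c or not b) = 4/7 and 5/7 = 4/7
not ((a implies c) implies b) implies (c and (not c or not b)) = 5/7 implies 4/7 = 6/7
c or c = 4/7 or 4/7 = 4/7
c implies b = 4/7 implies 2/7 = 5/7
(c or c) implies (c implies b) = 4/7 implies 5/7 = 1
not c = not 4/7 = 3/7
c and a = 4/7 and 4/7 = 4/7
not c or (c and a) = 3/7 or 4/7 = 4/7
((c or c) implies (c implies b)) and (not c or (c and a)) = 1 and 4/7 = 4/7
b and c = 2/7 and 4/7 = 2/7
(b and c) and b = 2/7 and 2/7 = 2/7
(((c or c) implies (c implies b)) and (not c or (c and a))) or ((b and c) and b) = 4/7 or 2/7 = 4/7
(not ((a implies c) implies b) implies (c and (not c or not b))) or ((((c or c) implies (c implies b)) and (not c or (c and a))) or ((b and c) and b)) = 6/7 or 4/7 = 6/7
(((((c or b) implies a) or (a implies b)) or (((a or c) and (b implies (a and a))) implies (not a implies b))) implies (((a implies c) or not (c and c)) implies not not (b or a))) or ((not ((a implies c) implies b) implies (c and (not c or not b))) or ((((c or c) implies (c implies b)) and (not c or (c and a))) or ((b and c) and b))) = 4/7 or 6/7 = 6/7

6/7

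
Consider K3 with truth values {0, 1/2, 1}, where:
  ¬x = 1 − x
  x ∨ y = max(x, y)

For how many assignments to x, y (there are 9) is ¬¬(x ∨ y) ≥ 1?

x = 0, y = 0 ↦ 0  <
x = 0, y = 1/2 ↦ 1/2  <
x = 0, y = 1 ↦ 1  ≥
x = 1/2, y = 0 ↦ 1/2  <
x = 1/2, y = 1/2 ↦ 1/2  <
x = 1/2, y = 1 ↦ 1  ≥
x = 1, y = 0 ↦ 1  ≥
x = 1, y = 1/2 ↦ 1  ≥
x = 1, y = 1 ↦ 1  ≥
So 5 of the 9 assignments meet the threshold.

5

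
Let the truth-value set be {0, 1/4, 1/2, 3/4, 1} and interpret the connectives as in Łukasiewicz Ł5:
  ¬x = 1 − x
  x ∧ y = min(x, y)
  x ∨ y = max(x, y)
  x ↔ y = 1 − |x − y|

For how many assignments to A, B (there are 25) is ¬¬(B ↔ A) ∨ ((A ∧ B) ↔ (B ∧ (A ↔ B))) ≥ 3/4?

24

value 1: 19 assignments (counts)
value 3/4: 5 assignments (counts)
value 1/2: 1 assignment
So 24 of the 25 assignments meet the threshold.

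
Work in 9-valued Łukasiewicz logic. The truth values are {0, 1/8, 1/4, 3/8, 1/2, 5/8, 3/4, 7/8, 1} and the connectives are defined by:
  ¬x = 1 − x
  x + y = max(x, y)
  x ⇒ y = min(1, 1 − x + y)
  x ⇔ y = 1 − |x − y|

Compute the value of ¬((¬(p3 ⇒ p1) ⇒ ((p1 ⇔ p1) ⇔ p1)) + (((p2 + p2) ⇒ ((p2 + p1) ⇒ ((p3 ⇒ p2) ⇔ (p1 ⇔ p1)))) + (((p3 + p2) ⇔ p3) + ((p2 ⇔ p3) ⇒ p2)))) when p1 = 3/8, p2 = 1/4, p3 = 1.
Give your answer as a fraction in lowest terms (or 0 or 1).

p3 ⇒ p1 = 1 ⇒ 3/8 = 3/8
¬(p3 ⇒ p1) = ¬3/8 = 5/8
p1 ⇔ p1 = 3/8 ⇔ 3/8 = 1
(p1 ⇔ p1) ⇔ p1 = 1 ⇔ 3/8 = 3/8
¬(p3 ⇒ p1) ⇒ ((p1 ⇔ p1) ⇔ p1) = 5/8 ⇒ 3/8 = 3/4
p2 + p2 = 1/4 + 1/4 = 1/4
p2 + p1 = 1/4 + 3/8 = 3/8
p3 ⇒ p2 = 1 ⇒ 1/4 = 1/4
p1 ⇔ p1 = 3/8 ⇔ 3/8 = 1
(p3 ⇒ p2) ⇔ (p1 ⇔ p1) = 1/4 ⇔ 1 = 1/4
(p2 + p1) ⇒ ((p3 ⇒ p2) ⇔ (p1 ⇔ p1)) = 3/8 ⇒ 1/4 = 7/8
(p2 + p2) ⇒ ((p2 + p1) ⇒ ((p3 ⇒ p2) ⇔ (p1 ⇔ p1))) = 1/4 ⇒ 7/8 = 1
p3 + p2 = 1 + 1/4 = 1
(p3 + p2) ⇔ p3 = 1 ⇔ 1 = 1
p2 ⇔ p3 = 1/4 ⇔ 1 = 1/4
(p2 ⇔ p3) ⇒ p2 = 1/4 ⇒ 1/4 = 1
((p3 + p2) ⇔ p3) + ((p2 ⇔ p3) ⇒ p2) = 1 + 1 = 1
((p2 + p2) ⇒ ((p2 + p1) ⇒ ((p3 ⇒ p2) ⇔ (p1 ⇔ p1)))) + (((p3 + p2) ⇔ p3) + ((p2 ⇔ p3) ⇒ p2)) = 1 + 1 = 1
(¬(p3 ⇒ p1) ⇒ ((p1 ⇔ p1) ⇔ p1)) + (((p2 + p2) ⇒ ((p2 + p1) ⇒ ((p3 ⇒ p2) ⇔ (p1 ⇔ p1)))) + (((p3 + p2) ⇔ p3) + ((p2 ⇔ p3) ⇒ p2))) = 3/4 + 1 = 1
¬((¬(p3 ⇒ p1) ⇒ ((p1 ⇔ p1) ⇔ p1)) + (((p2 + p2) ⇒ ((p2 + p1) ⇒ ((p3 ⇒ p2) ⇔ (p1 ⇔ p1)))) + (((p3 + p2) ⇔ p3) + ((p2 ⇔ p3) ⇒ p2)))) = ¬1 = 0

0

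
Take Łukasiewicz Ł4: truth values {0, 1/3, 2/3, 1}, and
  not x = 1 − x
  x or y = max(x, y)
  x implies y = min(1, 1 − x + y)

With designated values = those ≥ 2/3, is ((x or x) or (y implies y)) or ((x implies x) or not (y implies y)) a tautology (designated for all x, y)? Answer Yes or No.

x = 0, y = 0 ↦ 1
x = 0, y = 1/3 ↦ 1
x = 0, y = 2/3 ↦ 1
x = 0, y = 1 ↦ 1
x = 1/3, y = 0 ↦ 1
x = 1/3, y = 1/3 ↦ 1
x = 1/3, y = 2/3 ↦ 1
x = 1/3, y = 1 ↦ 1
x = 2/3, y = 0 ↦ 1
x = 2/3, y = 1/3 ↦ 1
x = 2/3, y = 2/3 ↦ 1
x = 2/3, y = 1 ↦ 1
x = 1, y = 0 ↦ 1
x = 1, y = 1/3 ↦ 1
x = 1, y = 2/3 ↦ 1
x = 1, y = 1 ↦ 1
Every assignment gives a value ≥ 2/3.

Yes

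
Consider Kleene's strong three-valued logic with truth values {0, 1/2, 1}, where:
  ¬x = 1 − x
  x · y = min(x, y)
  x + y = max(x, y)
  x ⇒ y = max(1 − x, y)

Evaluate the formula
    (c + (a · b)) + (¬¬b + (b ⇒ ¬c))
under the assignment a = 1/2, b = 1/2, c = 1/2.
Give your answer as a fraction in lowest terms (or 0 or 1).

1/2

a · b = 1/2 · 1/2 = 1/2
c + (a · b) = 1/2 + 1/2 = 1/2
¬b = ¬1/2 = 1/2
¬¬b = ¬1/2 = 1/2
¬c = ¬1/2 = 1/2
b ⇒ ¬c = 1/2 ⇒ 1/2 = 1/2
¬¬b + (b ⇒ ¬c) = 1/2 + 1/2 = 1/2
(c + (a · b)) + (¬¬b + (b ⇒ ¬c)) = 1/2 + 1/2 = 1/2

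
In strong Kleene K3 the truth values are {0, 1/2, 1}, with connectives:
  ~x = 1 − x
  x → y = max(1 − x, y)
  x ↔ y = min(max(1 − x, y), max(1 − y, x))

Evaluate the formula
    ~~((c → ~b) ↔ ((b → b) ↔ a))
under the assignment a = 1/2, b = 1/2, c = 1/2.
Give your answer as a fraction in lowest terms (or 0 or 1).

~b = ~1/2 = 1/2
c → ~b = 1/2 → 1/2 = 1/2
b → b = 1/2 → 1/2 = 1/2
(b → b) ↔ a = 1/2 ↔ 1/2 = 1/2
(c → ~b) ↔ ((b → b) ↔ a) = 1/2 ↔ 1/2 = 1/2
~((c → ~b) ↔ ((b → b) ↔ a)) = ~1/2 = 1/2
~~((c → ~b) ↔ ((b → b) ↔ a)) = ~1/2 = 1/2

1/2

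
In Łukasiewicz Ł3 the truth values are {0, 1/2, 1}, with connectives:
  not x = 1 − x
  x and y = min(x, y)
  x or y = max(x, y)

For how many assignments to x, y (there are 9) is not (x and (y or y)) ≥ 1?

5

x = 0, y = 0 ↦ 1  ≥
x = 0, y = 1/2 ↦ 1  ≥
x = 0, y = 1 ↦ 1  ≥
x = 1/2, y = 0 ↦ 1  ≥
x = 1/2, y = 1/2 ↦ 1/2  <
x = 1/2, y = 1 ↦ 1/2  <
x = 1, y = 0 ↦ 1  ≥
x = 1, y = 1/2 ↦ 1/2  <
x = 1, y = 1 ↦ 0  <
So 5 of the 9 assignments meet the threshold.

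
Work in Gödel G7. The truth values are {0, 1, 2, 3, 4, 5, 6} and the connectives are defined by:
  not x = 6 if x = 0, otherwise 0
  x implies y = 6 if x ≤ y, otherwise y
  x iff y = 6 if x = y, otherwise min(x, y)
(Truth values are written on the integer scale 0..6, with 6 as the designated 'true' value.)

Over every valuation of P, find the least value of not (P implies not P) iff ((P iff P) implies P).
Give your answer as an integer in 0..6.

Take P = 1:
not P = not 1 = 0
P implies not P = 1 implies 0 = 0
not (P implies not P) = not 0 = 6
P iff P = 1 iff 1 = 6
(P iff P) implies P = 6 implies 1 = 1
not (P implies not P) iff ((P iff P) implies P) = 6 iff 1 = 1
No assignment yields a value below 1, so this is the minimum.

1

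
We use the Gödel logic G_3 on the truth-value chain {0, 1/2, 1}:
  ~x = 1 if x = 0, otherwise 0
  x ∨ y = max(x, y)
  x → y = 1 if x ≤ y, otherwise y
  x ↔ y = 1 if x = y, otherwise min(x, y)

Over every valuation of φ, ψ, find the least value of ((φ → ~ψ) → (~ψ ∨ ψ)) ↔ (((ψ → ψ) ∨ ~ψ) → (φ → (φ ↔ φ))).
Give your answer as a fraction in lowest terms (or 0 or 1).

1/2

Take φ = 0, ψ = 1/2:
~ψ = ~1/2 = 0
φ → ~ψ = 0 → 0 = 1
~ψ = ~1/2 = 0
~ψ ∨ ψ = 0 ∨ 1/2 = 1/2
(φ → ~ψ) → (~ψ ∨ ψ) = 1 → 1/2 = 1/2
ψ → ψ = 1/2 → 1/2 = 1
~ψ = ~1/2 = 0
(ψ → ψ) ∨ ~ψ = 1 ∨ 0 = 1
φ ↔ φ = 0 ↔ 0 = 1
φ → (φ ↔ φ) = 0 → 1 = 1
((ψ → ψ) ∨ ~ψ) → (φ → (φ ↔ φ)) = 1 → 1 = 1
((φ → ~ψ) → (~ψ ∨ ψ)) ↔ (((ψ → ψ) ∨ ~ψ) → (φ → (φ ↔ φ))) = 1/2 ↔ 1 = 1/2
No assignment yields a value below 1/2, so this is the minimum.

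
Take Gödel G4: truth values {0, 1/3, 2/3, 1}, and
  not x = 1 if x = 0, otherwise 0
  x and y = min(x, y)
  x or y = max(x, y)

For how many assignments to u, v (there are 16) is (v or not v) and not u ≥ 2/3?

u = 0, v = 0 ↦ 1  ≥
u = 0, v = 1/3 ↦ 1/3  <
u = 0, v = 2/3 ↦ 2/3  ≥
u = 0, v = 1 ↦ 1  ≥
u = 1/3, v = 0 ↦ 0  <
u = 1/3, v = 1/3 ↦ 0  <
u = 1/3, v = 2/3 ↦ 0  <
u = 1/3, v = 1 ↦ 0  <
u = 2/3, v = 0 ↦ 0  <
u = 2/3, v = 1/3 ↦ 0  <
u = 2/3, v = 2/3 ↦ 0  <
u = 2/3, v = 1 ↦ 0  <
u = 1, v = 0 ↦ 0  <
u = 1, v = 1/3 ↦ 0  <
u = 1, v = 2/3 ↦ 0  <
u = 1, v = 1 ↦ 0  <
So 3 of the 16 assignments meet the threshold.

3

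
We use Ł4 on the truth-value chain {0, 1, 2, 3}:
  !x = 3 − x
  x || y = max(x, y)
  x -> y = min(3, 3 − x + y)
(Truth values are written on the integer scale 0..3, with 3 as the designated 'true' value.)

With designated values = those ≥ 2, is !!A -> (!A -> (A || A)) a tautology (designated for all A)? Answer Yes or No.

Yes

A = 0 ↦ 3
A = 1 ↦ 3
A = 2 ↦ 3
A = 3 ↦ 3
Every assignment gives a value ≥ 2.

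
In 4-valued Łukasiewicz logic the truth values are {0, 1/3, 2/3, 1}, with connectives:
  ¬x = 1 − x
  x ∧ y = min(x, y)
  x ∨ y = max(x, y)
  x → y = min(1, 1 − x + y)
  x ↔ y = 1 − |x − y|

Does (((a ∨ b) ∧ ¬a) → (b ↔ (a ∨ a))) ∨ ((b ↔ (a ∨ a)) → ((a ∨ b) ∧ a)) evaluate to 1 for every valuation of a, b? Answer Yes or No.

Counterexample: take a = 0, b = 2/3.
a ∨ b = 0 ∨ 2/3 = 2/3
¬a = ¬0 = 1
(a ∨ b) ∧ ¬a = 2/3 ∧ 1 = 2/3
a ∨ a = 0 ∨ 0 = 0
b ↔ (a ∨ a) = 2/3 ↔ 0 = 1/3
((a ∨ b) ∧ ¬a) → (b ↔ (a ∨ a)) = 2/3 → 1/3 = 2/3
a ∨ a = 0 ∨ 0 = 0
b ↔ (a ∨ a) = 2/3 ↔ 0 = 1/3
a ∨ b = 0 ∨ 2/3 = 2/3
(a ∨ b) ∧ a = 2/3 ∧ 0 = 0
(b ↔ (a ∨ a)) → ((a ∨ b) ∧ a) = 1/3 → 0 = 2/3
(((a ∨ b) ∧ ¬a) → (b ↔ (a ∨ a))) ∨ ((b ↔ (a ∨ a)) → ((a ∨ b) ∧ a)) = 2/3 ∨ 2/3 = 2/3
This gives 2/3 ≠ 1.

No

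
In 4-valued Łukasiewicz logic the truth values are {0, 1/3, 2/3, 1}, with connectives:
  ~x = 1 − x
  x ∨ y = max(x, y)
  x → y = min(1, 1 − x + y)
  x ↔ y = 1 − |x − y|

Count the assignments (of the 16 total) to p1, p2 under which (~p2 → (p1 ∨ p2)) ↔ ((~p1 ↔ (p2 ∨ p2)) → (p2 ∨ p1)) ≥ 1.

10

p1 = 0, p2 = 0 ↦ 0  <
p1 = 0, p2 = 1/3 ↦ 2/3  <
p1 = 0, p2 = 2/3 ↦ 1  ≥
p1 = 0, p2 = 1 ↦ 1  ≥
p1 = 1/3, p2 = 0 ↦ 1/3  <
p1 = 1/3, p2 = 1/3 ↦ 1  ≥
p1 = 1/3, p2 = 2/3 ↦ 2/3  <
p1 = 1/3, p2 = 1 ↦ 1  ≥
p1 = 2/3, p2 = 0 ↦ 2/3  <
p1 = 2/3, p2 = 1/3 ↦ 2/3  <
p1 = 2/3, p2 = 2/3 ↦ 1  ≥
p1 = 2/3, p2 = 1 ↦ 1  ≥
p1 = 1, p2 = 0 ↦ 1  ≥
p1 = 1, p2 = 1/3 ↦ 1  ≥
p1 = 1, p2 = 2/3 ↦ 1  ≥
p1 = 1, p2 = 1 ↦ 1  ≥
So 10 of the 16 assignments meet the threshold.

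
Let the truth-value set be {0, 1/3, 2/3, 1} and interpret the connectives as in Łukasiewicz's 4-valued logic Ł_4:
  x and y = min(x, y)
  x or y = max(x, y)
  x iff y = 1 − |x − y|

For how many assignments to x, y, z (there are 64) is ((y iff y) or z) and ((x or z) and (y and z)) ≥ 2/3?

value 1: 4 assignments (counts)
value 2/3: 12 assignments (counts)
value 1/3: 20 assignments
value 0: 28 assignments
So 16 of the 64 assignments meet the threshold.

16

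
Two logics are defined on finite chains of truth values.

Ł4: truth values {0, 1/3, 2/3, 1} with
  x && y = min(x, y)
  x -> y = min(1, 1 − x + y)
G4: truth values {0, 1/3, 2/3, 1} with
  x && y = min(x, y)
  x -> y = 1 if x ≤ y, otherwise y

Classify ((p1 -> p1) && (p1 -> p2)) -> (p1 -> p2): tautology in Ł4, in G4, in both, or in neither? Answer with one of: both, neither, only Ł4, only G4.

In Ł4: every assignment gives 1 — tautology.
In G4: every assignment gives 1 — tautology.

both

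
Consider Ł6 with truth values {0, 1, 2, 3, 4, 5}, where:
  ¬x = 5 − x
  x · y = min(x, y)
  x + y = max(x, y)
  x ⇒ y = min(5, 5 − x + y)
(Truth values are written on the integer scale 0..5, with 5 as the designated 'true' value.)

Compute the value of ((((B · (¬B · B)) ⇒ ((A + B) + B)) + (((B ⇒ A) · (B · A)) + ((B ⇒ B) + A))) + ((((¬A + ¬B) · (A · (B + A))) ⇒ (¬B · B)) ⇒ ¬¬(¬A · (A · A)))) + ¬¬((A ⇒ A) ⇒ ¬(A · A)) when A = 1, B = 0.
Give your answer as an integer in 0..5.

¬B = ¬0 = 5
¬B · B = 5 · 0 = 0
B · (¬B · B) = 0 · 0 = 0
A + B = 1 + 0 = 1
(A + B) + B = 1 + 0 = 1
(B · (¬B · B)) ⇒ ((A + B) + B) = 0 ⇒ 1 = 5
B ⇒ A = 0 ⇒ 1 = 5
B · A = 0 · 1 = 0
(B ⇒ A) · (B · A) = 5 · 0 = 0
B ⇒ B = 0 ⇒ 0 = 5
(B ⇒ B) + A = 5 + 1 = 5
((B ⇒ A) · (B · A)) + ((B ⇒ B) + A) = 0 + 5 = 5
((B · (¬B · B)) ⇒ ((A + B) + B)) + (((B ⇒ A) · (B · A)) + ((B ⇒ B) + A)) = 5 + 5 = 5
¬A = ¬1 = 4
¬B = ¬0 = 5
¬A + ¬B = 4 + 5 = 5
B + A = 0 + 1 = 1
A · (B + A) = 1 · 1 = 1
(¬A + ¬B) · (A · (B + A)) = 5 · 1 = 1
¬B = ¬0 = 5
¬B · B = 5 · 0 = 0
((¬A + ¬B) · (A · (B + A))) ⇒ (¬B · B) = 1 ⇒ 0 = 4
¬A = ¬1 = 4
A · A = 1 · 1 = 1
¬A · (A · A) = 4 · 1 = 1
¬(¬A · (A · A)) = ¬1 = 4
¬¬(¬A · (A · A)) = ¬4 = 1
(((¬A + ¬B) · (A · (B + A))) ⇒ (¬B · B)) ⇒ ¬¬(¬A · (A · A)) = 4 ⇒ 1 = 2
(((B · (¬B · B)) ⇒ ((A + B) + B)) + (((B ⇒ A) · (B · A)) + ((B ⇒ B) + A))) + ((((¬A + ¬B) · (A · (B + A))) ⇒ (¬B · B)) ⇒ ¬¬(¬A · (A · A))) = 5 + 2 = 5
A ⇒ A = 1 ⇒ 1 = 5
A · A = 1 · 1 = 1
¬(A · A) = ¬1 = 4
(A ⇒ A) ⇒ ¬(A · A) = 5 ⇒ 4 = 4
¬((A ⇒ A) ⇒ ¬(A · A)) = ¬4 = 1
¬¬((A ⇒ A) ⇒ ¬(A · A)) = ¬1 = 4
((((B · (¬B · B)) ⇒ ((A + B) + B)) + (((B ⇒ A) · (B · A)) + ((B ⇒ B) + A))) + ((((¬A + ¬B) · (A · (B + A))) ⇒ (¬B · B)) ⇒ ¬¬(¬A · (A · A)))) + ¬¬((A ⇒ A) ⇒ ¬(A · A)) = 5 + 4 = 5

5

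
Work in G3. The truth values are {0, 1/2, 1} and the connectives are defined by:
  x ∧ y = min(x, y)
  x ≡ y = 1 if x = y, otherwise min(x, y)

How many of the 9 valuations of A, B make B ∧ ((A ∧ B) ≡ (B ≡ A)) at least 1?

A = 0, B = 0 ↦ 0  <
A = 0, B = 1/2 ↦ 1/2  <
A = 0, B = 1 ↦ 1  ≥
A = 1/2, B = 0 ↦ 0  <
A = 1/2, B = 1/2 ↦ 1/2  <
A = 1/2, B = 1 ↦ 1  ≥
A = 1, B = 0 ↦ 0  <
A = 1, B = 1/2 ↦ 1/2  <
A = 1, B = 1 ↦ 1  ≥
So 3 of the 9 assignments meet the threshold.

3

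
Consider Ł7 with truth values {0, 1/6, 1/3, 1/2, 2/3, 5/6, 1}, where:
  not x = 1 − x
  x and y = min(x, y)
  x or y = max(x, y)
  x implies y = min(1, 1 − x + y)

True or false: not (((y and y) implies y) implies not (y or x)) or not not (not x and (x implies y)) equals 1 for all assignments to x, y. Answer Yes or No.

Counterexample: take x = 1/6, y = 0.
y and y = 0 and 0 = 0
(y and y) implies y = 0 implies 0 = 1
y or x = 0 or 1/6 = 1/6
not (y or x) = not 1/6 = 5/6
((y and y) implies y) implies not (y or x) = 1 implies 5/6 = 5/6
not (((y and y) implies y) implies not (y or x)) = not 5/6 = 1/6
not x = not 1/6 = 5/6
x implies y = 1/6 implies 0 = 5/6
not x and (x implies y) = 5/6 and 5/6 = 5/6
not (not x and (x implies y)) = not 5/6 = 1/6
not not (not x and (x implies y)) = not 1/6 = 5/6
not (((y and y) implies y) implies not (y or x)) or not not (not x and (x implies y)) = 1/6 or 5/6 = 5/6
This gives 5/6 ≠ 1.

No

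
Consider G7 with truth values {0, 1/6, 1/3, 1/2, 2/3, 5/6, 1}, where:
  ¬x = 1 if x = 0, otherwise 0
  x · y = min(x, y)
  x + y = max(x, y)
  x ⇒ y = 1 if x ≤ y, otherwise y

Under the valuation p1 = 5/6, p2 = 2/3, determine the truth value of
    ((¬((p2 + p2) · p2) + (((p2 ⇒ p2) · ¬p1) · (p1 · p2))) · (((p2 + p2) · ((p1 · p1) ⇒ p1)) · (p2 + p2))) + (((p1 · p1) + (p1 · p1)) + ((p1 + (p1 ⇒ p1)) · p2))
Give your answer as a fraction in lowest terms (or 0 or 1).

p2 + p2 = 2/3 + 2/3 = 2/3
(p2 + p2) · p2 = 2/3 · 2/3 = 2/3
¬((p2 + p2) · p2) = ¬2/3 = 0
p2 ⇒ p2 = 2/3 ⇒ 2/3 = 1
¬p1 = ¬5/6 = 0
(p2 ⇒ p2) · ¬p1 = 1 · 0 = 0
p1 · p2 = 5/6 · 2/3 = 2/3
((p2 ⇒ p2) · ¬p1) · (p1 · p2) = 0 · 2/3 = 0
¬((p2 + p2) · p2) + (((p2 ⇒ p2) · ¬p1) · (p1 · p2)) = 0 + 0 = 0
p2 + p2 = 2/3 + 2/3 = 2/3
p1 · p1 = 5/6 · 5/6 = 5/6
(p1 · p1) ⇒ p1 = 5/6 ⇒ 5/6 = 1
(p2 + p2) · ((p1 · p1) ⇒ p1) = 2/3 · 1 = 2/3
p2 + p2 = 2/3 + 2/3 = 2/3
((p2 + p2) · ((p1 · p1) ⇒ p1)) · (p2 + p2) = 2/3 · 2/3 = 2/3
(¬((p2 + p2) · p2) + (((p2 ⇒ p2) · ¬p1) · (p1 · p2))) · (((p2 + p2) · ((p1 · p1) ⇒ p1)) · (p2 + p2)) = 0 · 2/3 = 0
p1 · p1 = 5/6 · 5/6 = 5/6
p1 · p1 = 5/6 · 5/6 = 5/6
(p1 · p1) + (p1 · p1) = 5/6 + 5/6 = 5/6
p1 ⇒ p1 = 5/6 ⇒ 5/6 = 1
p1 + (p1 ⇒ p1) = 5/6 + 1 = 1
(p1 + (p1 ⇒ p1)) · p2 = 1 · 2/3 = 2/3
((p1 · p1) + (p1 · p1)) + ((p1 + (p1 ⇒ p1)) · p2) = 5/6 + 2/3 = 5/6
((¬((p2 + p2) · p2) + (((p2 ⇒ p2) · ¬p1) · (p1 · p2))) · (((p2 + p2) · ((p1 · p1) ⇒ p1)) · (p2 + p2))) + (((p1 · p1) + (p1 · p1)) + ((p1 + (p1 ⇒ p1)) · p2)) = 0 + 5/6 = 5/6

5/6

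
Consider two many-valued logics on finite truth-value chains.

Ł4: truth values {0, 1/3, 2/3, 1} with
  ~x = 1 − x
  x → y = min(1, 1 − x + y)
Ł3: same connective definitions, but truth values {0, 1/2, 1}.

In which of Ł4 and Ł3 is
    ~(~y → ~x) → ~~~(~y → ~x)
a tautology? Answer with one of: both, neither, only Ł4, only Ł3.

both

In Ł4: every assignment gives 1 — tautology.
In Ł3: every assignment gives 1 — tautology.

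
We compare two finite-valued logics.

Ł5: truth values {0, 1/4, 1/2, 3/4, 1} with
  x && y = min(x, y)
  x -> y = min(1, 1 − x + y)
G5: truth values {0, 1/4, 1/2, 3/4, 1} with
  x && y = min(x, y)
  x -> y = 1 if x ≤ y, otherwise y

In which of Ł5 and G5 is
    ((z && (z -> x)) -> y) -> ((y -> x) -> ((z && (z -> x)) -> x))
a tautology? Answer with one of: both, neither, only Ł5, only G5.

In Ł5: every assignment gives 1 — tautology.
In G5: every assignment gives 1 — tautology.

both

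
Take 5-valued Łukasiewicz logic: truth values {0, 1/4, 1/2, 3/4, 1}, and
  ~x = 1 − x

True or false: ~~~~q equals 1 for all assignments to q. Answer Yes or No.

Counterexample: take q = 0.
~q = ~0 = 1
~~q = ~1 = 0
~~~q = ~0 = 1
~~~~q = ~1 = 0
This gives 0 ≠ 1.

No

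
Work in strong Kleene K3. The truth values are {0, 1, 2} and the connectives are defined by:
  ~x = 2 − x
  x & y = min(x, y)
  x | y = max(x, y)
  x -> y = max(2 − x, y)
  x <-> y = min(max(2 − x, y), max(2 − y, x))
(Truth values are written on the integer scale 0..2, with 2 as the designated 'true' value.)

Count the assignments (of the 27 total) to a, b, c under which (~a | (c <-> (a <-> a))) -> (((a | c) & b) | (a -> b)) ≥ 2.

value 2: 17 assignments (counts)
value 1: 9 assignments
value 0: 1 assignment
So 17 of the 27 assignments meet the threshold.

17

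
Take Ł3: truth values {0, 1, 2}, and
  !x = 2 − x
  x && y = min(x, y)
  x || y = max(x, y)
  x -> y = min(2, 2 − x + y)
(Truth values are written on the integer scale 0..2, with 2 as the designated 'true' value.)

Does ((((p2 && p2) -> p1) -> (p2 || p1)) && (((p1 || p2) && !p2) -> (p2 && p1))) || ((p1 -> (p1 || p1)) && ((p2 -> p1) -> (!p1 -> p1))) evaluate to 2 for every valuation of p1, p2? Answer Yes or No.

Counterexample: take p1 = 0, p2 = 0.
p2 && p2 = 0 && 0 = 0
(p2 && p2) -> p1 = 0 -> 0 = 2
p2 || p1 = 0 || 0 = 0
((p2 && p2) -> p1) -> (p2 || p1) = 2 -> 0 = 0
p1 || p2 = 0 || 0 = 0
!p2 = !0 = 2
(p1 || p2) && !p2 = 0 && 2 = 0
p2 && p1 = 0 && 0 = 0
((p1 || p2) && !p2) -> (p2 && p1) = 0 -> 0 = 2
(((p2 && p2) -> p1) -> (p2 || p1)) && (((p1 || p2) && !p2) -> (p2 && p1)) = 0 && 2 = 0
p1 || p1 = 0 || 0 = 0
p1 -> (p1 || p1) = 0 -> 0 = 2
p2 -> p1 = 0 -> 0 = 2
!p1 = !0 = 2
!p1 -> p1 = 2 -> 0 = 0
(p2 -> p1) -> (!p1 -> p1) = 2 -> 0 = 0
(p1 -> (p1 || p1)) && ((p2 -> p1) -> (!p1 -> p1)) = 2 && 0 = 0
((((p2 && p2) -> p1) -> (p2 || p1)) && (((p1 || p2) && !p2) -> (p2 && p1))) || ((p1 -> (p1 || p1)) && ((p2 -> p1) -> (!p1 -> p1))) = 0 || 0 = 0
This gives 0 ≠ 2.

No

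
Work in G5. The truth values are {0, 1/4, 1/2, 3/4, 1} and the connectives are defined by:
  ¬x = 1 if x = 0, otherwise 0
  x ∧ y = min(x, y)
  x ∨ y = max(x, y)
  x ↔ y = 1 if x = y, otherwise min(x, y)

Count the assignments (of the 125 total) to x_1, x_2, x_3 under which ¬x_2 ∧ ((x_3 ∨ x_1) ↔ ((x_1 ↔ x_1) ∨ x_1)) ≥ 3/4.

16

value 1: 9 assignments (counts)
value 3/4: 7 assignments (counts)
value 1/2: 5 assignments
value 1/4: 3 assignments
value 0: 101 assignments
So 16 of the 125 assignments meet the threshold.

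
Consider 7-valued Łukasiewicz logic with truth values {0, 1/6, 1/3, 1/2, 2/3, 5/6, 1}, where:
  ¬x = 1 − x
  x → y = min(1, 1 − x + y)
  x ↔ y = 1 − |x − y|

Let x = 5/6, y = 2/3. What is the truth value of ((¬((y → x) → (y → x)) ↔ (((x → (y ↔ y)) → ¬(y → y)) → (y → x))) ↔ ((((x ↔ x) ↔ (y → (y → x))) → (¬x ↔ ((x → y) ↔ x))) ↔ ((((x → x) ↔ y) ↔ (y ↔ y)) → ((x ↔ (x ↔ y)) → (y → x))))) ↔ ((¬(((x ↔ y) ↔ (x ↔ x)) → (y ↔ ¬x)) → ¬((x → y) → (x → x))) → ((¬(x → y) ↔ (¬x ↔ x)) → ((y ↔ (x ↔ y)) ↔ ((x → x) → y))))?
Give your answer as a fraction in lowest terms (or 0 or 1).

5/6

y → x = 2/3 → 5/6 = 1
y → x = 2/3 → 5/6 = 1
(y → x) → (y → x) = 1 → 1 = 1
¬((y → x) → (y → x)) = ¬1 = 0
y ↔ y = 2/3 ↔ 2/3 = 1
x → (y ↔ y) = 5/6 → 1 = 1
y → y = 2/3 → 2/3 = 1
¬(y → y) = ¬1 = 0
(x → (y ↔ y)) → ¬(y → y) = 1 → 0 = 0
y → x = 2/3 → 5/6 = 1
((x → (y ↔ y)) → ¬(y → y)) → (y → x) = 0 → 1 = 1
¬((y → x) → (y → x)) ↔ (((x → (y ↔ y)) → ¬(y → y)) → (y → x)) = 0 ↔ 1 = 0
x ↔ x = 5/6 ↔ 5/6 = 1
y → x = 2/3 → 5/6 = 1
y → (y → x) = 2/3 → 1 = 1
(x ↔ x) ↔ (y → (y → x)) = 1 ↔ 1 = 1
¬x = ¬5/6 = 1/6
x → y = 5/6 → 2/3 = 5/6
(x → y) ↔ x = 5/6 ↔ 5/6 = 1
¬x ↔ ((x → y) ↔ x) = 1/6 ↔ 1 = 1/6
((x ↔ x) ↔ (y → (y → x))) → (¬x ↔ ((x → y) ↔ x)) = 1 → 1/6 = 1/6
x → x = 5/6 → 5/6 = 1
(x → x) ↔ y = 1 ↔ 2/3 = 2/3
y ↔ y = 2/3 ↔ 2/3 = 1
((x → x) ↔ y) ↔ (y ↔ y) = 2/3 ↔ 1 = 2/3
x ↔ y = 5/6 ↔ 2/3 = 5/6
x ↔ (x ↔ y) = 5/6 ↔ 5/6 = 1
y → x = 2/3 → 5/6 = 1
(x ↔ (x ↔ y)) → (y → x) = 1 → 1 = 1
(((x → x) ↔ y) ↔ (y ↔ y)) → ((x ↔ (x ↔ y)) → (y → x)) = 2/3 → 1 = 1
(((x ↔ x) ↔ (y → (y → x))) → (¬x ↔ ((x → y) ↔ x))) ↔ ((((x → x) ↔ y) ↔ (y ↔ y)) → ((x ↔ (x ↔ y)) → (y → x))) = 1/6 ↔ 1 = 1/6
(¬((y → x) → (y → x)) ↔ (((x → (y ↔ y)) → ¬(y → y)) → (y → x))) ↔ ((((x ↔ x) ↔ (y → (y → x))) → (¬x ↔ ((x → y) ↔ x))) ↔ ((((x → x) ↔ y) ↔ (y ↔ y)) → ((x ↔ (x ↔ y)) → (y → x)))) = 0 ↔ 1/6 = 5/6
x ↔ y = 5/6 ↔ 2/3 = 5/6
x ↔ x = 5/6 ↔ 5/6 = 1
(x ↔ y) ↔ (x ↔ x) = 5/6 ↔ 1 = 5/6
¬x = ¬5/6 = 1/6
y ↔ ¬x = 2/3 ↔ 1/6 = 1/2
((x ↔ y) ↔ (x ↔ x)) → (y ↔ ¬x) = 5/6 → 1/2 = 2/3
¬(((x ↔ y) ↔ (x ↔ x)) → (y ↔ ¬x)) = ¬2/3 = 1/3
x → y = 5/6 → 2/3 = 5/6
x → x = 5/6 → 5/6 = 1
(x → y) → (x → x) = 5/6 → 1 = 1
¬((x → y) → (x → x)) = ¬1 = 0
¬(((x ↔ y) ↔ (x ↔ x)) → (y ↔ ¬x)) → ¬((x → y) → (x → x)) = 1/3 → 0 = 2/3
x → y = 5/6 → 2/3 = 5/6
¬(x → y) = ¬5/6 = 1/6
¬x = ¬5/6 = 1/6
¬x ↔ x = 1/6 ↔ 5/6 = 1/3
¬(x → y) ↔ (¬x ↔ x) = 1/6 ↔ 1/3 = 5/6
x ↔ y = 5/6 ↔ 2/3 = 5/6
y ↔ (x ↔ y) = 2/3 ↔ 5/6 = 5/6
x → x = 5/6 → 5/6 = 1
(x → x) → y = 1 → 2/3 = 2/3
(y ↔ (x ↔ y)) ↔ ((x → x) → y) = 5/6 ↔ 2/3 = 5/6
(¬(x → y) ↔ (¬x ↔ x)) → ((y ↔ (x ↔ y)) ↔ ((x → x) → y)) = 5/6 → 5/6 = 1
(¬(((x ↔ y) ↔ (x ↔ x)) → (y ↔ ¬x)) → ¬((x → y) → (x → x))) → ((¬(x → y) ↔ (¬x ↔ x)) → ((y ↔ (x ↔ y)) ↔ ((x → x) → y))) = 2/3 → 1 = 1
((¬((y → x) → (y → x)) ↔ (((x → (y ↔ y)) → ¬(y → y)) → (y → x))) ↔ ((((x ↔ x) ↔ (y → (y → x))) → (¬x ↔ ((x → y) ↔ x))) ↔ ((((x → x) ↔ y) ↔ (y ↔ y)) → ((x ↔ (x ↔ y)) → (y → x))))) ↔ ((¬(((x ↔ y) ↔ (x ↔ x)) → (y ↔ ¬x)) → ¬((x → y) → (x → x))) → ((¬(x → y) ↔ (¬x ↔ x)) → ((y ↔ (x ↔ y)) ↔ ((x → x) → y)))) = 5/6 ↔ 1 = 5/6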